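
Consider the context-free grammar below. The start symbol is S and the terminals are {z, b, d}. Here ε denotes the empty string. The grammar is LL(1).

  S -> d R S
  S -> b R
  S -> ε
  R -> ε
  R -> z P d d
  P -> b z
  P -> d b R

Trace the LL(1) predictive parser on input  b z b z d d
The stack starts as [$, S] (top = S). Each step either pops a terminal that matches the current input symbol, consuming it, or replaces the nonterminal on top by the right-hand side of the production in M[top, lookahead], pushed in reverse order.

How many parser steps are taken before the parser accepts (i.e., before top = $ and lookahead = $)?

     Stack      Input          Action
  1  $ S        b z b z d d $  expand S -> b R
  2  $ R b      b z b z d d $  match b
  3  $ R        z b z d d $    expand R -> z P d d
  4  $ d d P z  z b z d d $    match z
  5  $ d d P    b z d d $      expand P -> b z
  6  $ d d z b  b z d d $      match b
  7  $ d d z    z d d $        match z
  8  $ d d      d d $          match d
  9  $ d        d $            match d
Accept reached after 9 steps.

9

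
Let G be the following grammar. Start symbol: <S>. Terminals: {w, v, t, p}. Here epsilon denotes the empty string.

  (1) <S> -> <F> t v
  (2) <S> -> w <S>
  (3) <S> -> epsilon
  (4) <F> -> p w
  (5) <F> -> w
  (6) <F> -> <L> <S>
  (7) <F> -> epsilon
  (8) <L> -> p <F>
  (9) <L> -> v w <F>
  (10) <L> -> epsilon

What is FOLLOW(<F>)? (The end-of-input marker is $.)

FIRST(<L>) = {epsilon, p, v}
FIRST(<S>) = {epsilon, p, t, v, w}  (via <F> t v)
FIRST(<F>) = {epsilon, p, t, v, w}  (via <L> <S>)
FOLLOW(<S>) includes $ since <S> is the start symbol.
FOLLOW(<S>): in <S>->w <S>, the suffix after <S> is empty (adds nothing new); in <F>-><L> <S>, the suffix after <S> is empty, so FOLLOW(<S>) ⊇ FOLLOW(<F>) = {p, t, v, w}. Thus FOLLOW(<S>) = {$, p, t, v, w}.
FOLLOW(<F>): in <S>-><F> t v, <F> is followed by t v with FIRST {t}; in <L>->p <F>, the suffix after <F> is empty, so FOLLOW(<F>) ⊇ FOLLOW(<L>) = {p, t, v, w}; in <L>->v w <F>, the suffix after <F> is empty, so FOLLOW(<F>) ⊇ FOLLOW(<L>) = {p, t, v, w}. Thus FOLLOW(<F>) = {p, t, v, w}.
FOLLOW(<L>): in <F>-><L> <S>, <L> is followed by <S> with FIRST {epsilon, p, t, v, w}; in <F>-><L> <S>, the suffix after <L> is nullable, so FOLLOW(<L>) ⊇ FOLLOW(<F>) = {p, t, v, w}. Thus FOLLOW(<L>) = {p, t, v, w}.

{p, t, v, w}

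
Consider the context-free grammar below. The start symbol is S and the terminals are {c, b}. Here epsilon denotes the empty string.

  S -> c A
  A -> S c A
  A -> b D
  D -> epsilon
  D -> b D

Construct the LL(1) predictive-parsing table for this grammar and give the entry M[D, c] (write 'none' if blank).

FIRST(S) = {c}
FIRST(D) = {epsilon, b}
FIRST(A) = {b, c}  (via S c A)
FOLLOW(S) includes $ since S is the start symbol.
FOLLOW(A): in S->c A, the suffix after A is empty, so FOLLOW(A) ⊇ FOLLOW(S) = {$, c}; in A->S c A, the suffix after A is empty (adds nothing new). Thus FOLLOW(A) = {$, c}.
FOLLOW(D): in A->b D, the suffix after D is empty, so FOLLOW(D) ⊇ FOLLOW(A) = {$, c}; in D->b D, the suffix after D is empty (adds nothing new). Thus FOLLOW(D) = {$, c}.
For D -> epsilon: FIRST(epsilon) = {epsilon}, so it goes in M[D, t] for t ∈ {}; since epsilon ∈ FIRST, also for every t ∈ FOLLOW(D) = {$, c}.
For D -> b D: FIRST(b D) = {b}, so it goes in M[D, t] for t ∈ {b}.

D -> epsilon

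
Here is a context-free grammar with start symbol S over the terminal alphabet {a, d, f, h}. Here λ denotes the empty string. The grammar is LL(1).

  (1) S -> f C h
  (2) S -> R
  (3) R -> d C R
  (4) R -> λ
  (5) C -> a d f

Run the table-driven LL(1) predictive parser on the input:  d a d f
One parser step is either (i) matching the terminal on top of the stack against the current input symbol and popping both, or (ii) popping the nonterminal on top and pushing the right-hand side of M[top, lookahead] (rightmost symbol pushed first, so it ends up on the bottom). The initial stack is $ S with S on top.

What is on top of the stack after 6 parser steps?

f

step 1: stack=$ S  input=d a d f $  — expand S -> R
step 2: stack=$ R  input=d a d f $  — expand R -> d C R
step 3: stack=$ R C d  input=d a d f $  — match d
step 4: stack=$ R C  input=a d f $  — expand C -> a d f
step 5: stack=$ R f d a  input=a d f $  — match a
step 6: stack=$ R f d  input=d f $  — match d
Stack after step 6: $ R f (top = f).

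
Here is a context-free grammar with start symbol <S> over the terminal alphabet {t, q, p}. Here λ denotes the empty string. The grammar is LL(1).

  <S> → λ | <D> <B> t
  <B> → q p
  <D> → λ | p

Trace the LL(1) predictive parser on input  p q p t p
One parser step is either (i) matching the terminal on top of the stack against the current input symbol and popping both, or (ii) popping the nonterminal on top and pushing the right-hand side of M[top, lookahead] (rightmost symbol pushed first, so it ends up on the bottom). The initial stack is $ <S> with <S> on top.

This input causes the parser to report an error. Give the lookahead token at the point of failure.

p

step 1: stack=$ <S>  input=p q p t p $  — expand <S> → <D> <B> t
step 2: stack=$ t <B> <D>  input=p q p t p $  — expand <D> → p
step 3: stack=$ t <B> p  input=p q p t p $  — match p
step 4: stack=$ t <B>  input=q p t p $  — expand <B> → q p
step 5: stack=$ t p q  input=q p t p $  — match q
step 6: stack=$ t p  input=p t p $  — match p
step 7: stack=$ t  input=t p $  — match t
step 8: stack=$  input=p $  — error: stack empty but input remains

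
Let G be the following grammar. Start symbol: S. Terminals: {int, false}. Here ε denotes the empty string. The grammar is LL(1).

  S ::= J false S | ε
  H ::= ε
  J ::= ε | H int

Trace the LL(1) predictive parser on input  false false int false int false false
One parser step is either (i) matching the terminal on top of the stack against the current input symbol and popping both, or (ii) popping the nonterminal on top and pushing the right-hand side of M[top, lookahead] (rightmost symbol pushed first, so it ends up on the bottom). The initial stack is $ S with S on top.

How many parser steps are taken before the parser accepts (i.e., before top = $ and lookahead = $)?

step 1: stack=$ S  input=false false int false int false false $  — expand S ::= J false S
step 2: stack=$ S false J  input=false false int false int false false $  — expand J ::= ε
step 3: stack=$ S false  input=false false int false int false false $  — match false
step 4: stack=$ S  input=false int false int false false $  — expand S ::= J false S
step 5: stack=$ S false J  input=false int false int false false $  — expand J ::= ε
step 6: stack=$ S false  input=false int false int false false $  — match false
step 7: stack=$ S  input=int false int false false $  — expand S ::= J false S
step 8: stack=$ S false J  input=int false int false false $  — expand J ::= H int
step 9: stack=$ S false int H  input=int false int false false $  — expand H ::= ε
step 10: stack=$ S false int  input=int false int false false $  — match int
step 11: stack=$ S false  input=false int false false $  — match false
step 12: stack=$ S  input=int false false $  — expand S ::= J false S
step 13: stack=$ S false J  input=int false false $  — expand J ::= H int
step 14: stack=$ S false int H  input=int false false $  — expand H ::= ε
step 15: stack=$ S false int  input=int false false $  — match int
step 16: stack=$ S false  input=false false $  — match false
step 17: stack=$ S  input=false $  — expand S ::= J false S
step 18: stack=$ S false J  input=false $  — expand J ::= ε
step 19: stack=$ S false  input=false $  — match false
step 20: stack=$ S  input=$  — expand S ::= ε
Accept reached after 20 steps.

20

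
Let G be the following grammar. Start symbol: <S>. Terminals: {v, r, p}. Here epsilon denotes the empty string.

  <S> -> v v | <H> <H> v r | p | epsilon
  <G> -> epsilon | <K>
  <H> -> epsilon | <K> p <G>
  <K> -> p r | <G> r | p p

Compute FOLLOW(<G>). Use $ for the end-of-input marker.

FIRST(<S>) = {epsilon, p, r, v}  (via <H> <H> v r)
FIRST(<G>) = {epsilon, p, r}  (via <K>)
FIRST(<K>) = {p, r}  (via <G> r)
FIRST(<H>) = {epsilon, p, r}  (via <K> p <G>)
FOLLOW(<S>) includes $ since <S> is the start symbol.
FOLLOW(<S>): <S> appears on no right-hand side. Thus FOLLOW(<S>) = {$}.
FOLLOW(<H>): in <S>-><H> <H> v r (occurrence 1), <H> is followed by <H> v r with FIRST {p, r, v}; in <S>-><H> <H> v r (occurrence 2), <H> is followed by v r with FIRST {v}. Thus FOLLOW(<H>) = {p, r, v}.
FOLLOW(<G>): in <H>-><K> p <G>, the suffix after <G> is empty, so FOLLOW(<G>) ⊇ FOLLOW(<H>) = {p, r, v}; in <K>-><G> r, <G> is followed by r with FIRST {r}. Thus FOLLOW(<G>) = {p, r, v}.
FOLLOW(<K>): in <G>-><K>, the suffix after <K> is empty, so FOLLOW(<K>) ⊇ FOLLOW(<G>) = {p, r, v}; in <H>-><K> p <G>, <K> is followed by p <G> with FIRST {p}. Thus FOLLOW(<K>) = {p, r, v}.

{p, r, v}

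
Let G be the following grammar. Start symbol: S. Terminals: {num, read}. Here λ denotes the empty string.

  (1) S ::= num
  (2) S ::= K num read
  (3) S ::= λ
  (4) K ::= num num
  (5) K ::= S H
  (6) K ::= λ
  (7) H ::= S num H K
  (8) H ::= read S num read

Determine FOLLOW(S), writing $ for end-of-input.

FIRST(S): from S::=num we get {num}; from S::=K num read we get {num, read}; from S::=λ we get {λ}. So FIRST(S) = {λ, num, read}.
FIRST(H): from H::=S num H K we get {num, read}; from H::=read S num read we get {read}. So FIRST(H) = {num, read}.
FIRST(K): from K::=num num we get {num}; from K::=S H we get {num, read}; from K::=λ we get {λ}. So FIRST(K) = {λ, num, read}.
FOLLOW(S) includes $ since S is the start symbol.
FOLLOW(S): in K::=S H, S is followed by H with FIRST {num, read}; in H::=S num H K, S is followed by num H K with FIRST {num}; in H::=read S num read, S is followed by num read with FIRST {num}. Thus FOLLOW(S) = {$, num, read}.
FOLLOW(K): in S::=K num read, K is followed by num read with FIRST {num}; in H::=S num H K, the suffix after K is empty, so FOLLOW(K) ⊇ FOLLOW(H) = {num, read}. Thus FOLLOW(K) = {num, read}.
FOLLOW(H): in K::=S H, the suffix after H is empty, so FOLLOW(H) ⊇ FOLLOW(K) = {num, read}; in H::=S num H K, H is followed by K with FIRST {λ, num, read}; in H::=S num H K, the suffix after H is nullable (adds nothing new). Thus FOLLOW(H) = {num, read}.

{$, num, read}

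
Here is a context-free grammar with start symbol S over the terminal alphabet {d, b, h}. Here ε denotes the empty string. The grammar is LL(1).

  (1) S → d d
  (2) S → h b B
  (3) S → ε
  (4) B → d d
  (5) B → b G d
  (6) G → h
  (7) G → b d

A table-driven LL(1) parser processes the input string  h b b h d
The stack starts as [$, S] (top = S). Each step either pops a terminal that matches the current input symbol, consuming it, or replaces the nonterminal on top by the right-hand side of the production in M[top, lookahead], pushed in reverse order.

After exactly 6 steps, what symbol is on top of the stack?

h

     Stack    Input        Action
  1  $ S      h b b h d $  expand S → h b B
  2  $ B b h  h b b h d $  match h
  3  $ B b    b b h d $    match b
  4  $ B      b h d $      expand B → b G d
  5  $ d G b  b h d $      match b
  6  $ d G    h d $        expand G → h
Stack after step 6: $ d h (top = h).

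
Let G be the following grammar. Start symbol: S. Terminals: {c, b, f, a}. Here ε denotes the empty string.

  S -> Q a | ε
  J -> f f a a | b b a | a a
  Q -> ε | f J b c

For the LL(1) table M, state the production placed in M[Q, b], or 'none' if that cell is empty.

FIRST(J) = {a, b, f}
FIRST(Q) = {ε, f}
FIRST(S) = {ε, a, f}  (via Q a)
FOLLOW(S) includes $ since S is the start symbol.
FOLLOW(Q): in S->Q a, Q is followed by a with FIRST {a}. Thus FOLLOW(Q) = {a}.
For Q -> ε: FIRST(ε) = {ε}, so it goes in M[Q, t] for t ∈ {}; since ε ∈ FIRST, also for every t ∈ FOLLOW(Q) = {a}.
For Q -> f J b c: FIRST(f J b c) = {f}, so it goes in M[Q, t] for t ∈ {f}.
None of these place a production in M[Q, b].

none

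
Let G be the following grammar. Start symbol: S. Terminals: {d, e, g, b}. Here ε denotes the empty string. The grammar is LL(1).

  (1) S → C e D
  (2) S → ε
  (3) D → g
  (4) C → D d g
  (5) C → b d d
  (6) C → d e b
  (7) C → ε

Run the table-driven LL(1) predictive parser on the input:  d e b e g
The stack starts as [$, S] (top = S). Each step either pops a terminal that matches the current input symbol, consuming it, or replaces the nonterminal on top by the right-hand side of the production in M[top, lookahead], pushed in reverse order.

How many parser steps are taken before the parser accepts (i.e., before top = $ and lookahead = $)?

8

step 1: stack=$ S  input=d e b e g $  — expand S → C e D
step 2: stack=$ D e C  input=d e b e g $  — expand C → d e b
step 3: stack=$ D e b e d  input=d e b e g $  — match d
step 4: stack=$ D e b e  input=e b e g $  — match e
step 5: stack=$ D e b  input=b e g $  — match b
step 6: stack=$ D e  input=e g $  — match e
step 7: stack=$ D  input=g $  — expand D → g
step 8: stack=$ g  input=g $  — match g
Accept reached after 8 steps.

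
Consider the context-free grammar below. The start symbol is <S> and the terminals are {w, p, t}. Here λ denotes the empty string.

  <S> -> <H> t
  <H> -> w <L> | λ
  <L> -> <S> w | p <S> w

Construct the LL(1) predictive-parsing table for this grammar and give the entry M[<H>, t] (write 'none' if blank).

FIRST(<H>) = {λ, w}
FIRST(<S>) = {t, w}  (via <H> t)
FIRST(<L>) = {p, t, w}  (via <S> w)
FOLLOW(<S>) includes $ since <S> is the start symbol.
FOLLOW(<H>): in <S>-><H> t, <H> is followed by t with FIRST {t}. Thus FOLLOW(<H>) = {t}.
For <H> -> w <L>: FIRST(w <L>) = {w}, so it goes in M[<H>, t] for t ∈ {w}.
For <H> -> λ: FIRST(λ) = {λ}, so it goes in M[<H>, t] for t ∈ {}; since λ ∈ FIRST, also for every t ∈ FOLLOW(<H>) = {t}.

<H> -> λ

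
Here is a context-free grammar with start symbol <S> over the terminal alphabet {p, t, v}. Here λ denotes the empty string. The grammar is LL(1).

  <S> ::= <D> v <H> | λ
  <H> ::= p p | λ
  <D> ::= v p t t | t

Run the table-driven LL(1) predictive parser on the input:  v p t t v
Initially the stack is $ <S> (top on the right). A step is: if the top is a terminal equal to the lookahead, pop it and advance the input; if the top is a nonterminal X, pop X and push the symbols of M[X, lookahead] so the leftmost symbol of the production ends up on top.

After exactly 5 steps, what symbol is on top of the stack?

t

     Stack            Input        Action
  1  $ <S>            v p t t v $  expand <S> ::= <D> v <H>
  2  $ <H> v <D>      v p t t v $  expand <D> ::= v p t t
  3  $ <H> v t t p v  v p t t v $  match v
  4  $ <H> v t t p    p t t v $    match p
  5  $ <H> v t t      t t v $      match t
Stack after step 5: $ <H> v t (top = t).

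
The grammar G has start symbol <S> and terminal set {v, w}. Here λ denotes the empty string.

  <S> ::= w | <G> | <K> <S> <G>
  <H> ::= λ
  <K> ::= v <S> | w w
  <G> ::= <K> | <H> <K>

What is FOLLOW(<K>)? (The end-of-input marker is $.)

FIRST(<H>) = {λ}
FIRST(<K>) = {v, w}
FIRST(<G>) = {v, w}  (via <K>, <H> <K>)
FIRST(<S>) = {v, w}  (via <G>, <K> <S> <G>)
FOLLOW(<S>) includes $ since <S> is the start symbol.
FOLLOW(<H>): in <G>::=<H> <K>, <H> is followed by <K> with FIRST {v, w}. Thus FOLLOW(<H>) = {v, w}.
FOLLOW(<S>): in <S>::=<K> <S> <G>, <S> is followed by <G> with FIRST {v, w}; in <K>::=v <S>, the suffix after <S> is empty, so FOLLOW(<S>) ⊇ FOLLOW(<K>) = {$, v, w}. Thus FOLLOW(<S>) = {$, v, w}.
FOLLOW(<G>): in <S>::=<G>, the suffix after <G> is empty, so FOLLOW(<G>) ⊇ FOLLOW(<S>) = {$, v, w}; in <S>::=<K> <S> <G>, the suffix after <G> is empty, so FOLLOW(<G>) ⊇ FOLLOW(<S>) = {$, v, w}. Thus FOLLOW(<G>) = {$, v, w}.
FOLLOW(<K>): in <S>::=<K> <S> <G>, <K> is followed by <S> <G> with FIRST {v, w}; in <G>::=<K>, the suffix after <K> is empty, so FOLLOW(<K>) ⊇ FOLLOW(<G>) = {$, v, w}; in <G>::=<H> <K>, the suffix after <K> is empty, so FOLLOW(<K>) ⊇ FOLLOW(<G>) = {$, v, w}. Thus FOLLOW(<K>) = {$, v, w}.

{$, v, w}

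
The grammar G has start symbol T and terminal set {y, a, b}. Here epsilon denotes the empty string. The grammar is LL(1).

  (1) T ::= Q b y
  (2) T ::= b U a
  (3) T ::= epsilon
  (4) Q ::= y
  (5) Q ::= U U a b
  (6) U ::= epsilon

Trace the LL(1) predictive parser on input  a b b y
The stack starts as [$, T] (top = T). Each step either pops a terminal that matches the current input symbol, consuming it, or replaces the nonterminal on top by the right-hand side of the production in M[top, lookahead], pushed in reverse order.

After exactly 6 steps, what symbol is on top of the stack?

     Stack          Input      Action
  1  $ T            a b b y $  expand T ::= Q b y
  2  $ y b Q        a b b y $  expand Q ::= U U a b
  3  $ y b b a U U  a b b y $  expand U ::= epsilon
  4  $ y b b a U    a b b y $  expand U ::= epsilon
  5  $ y b b a      a b b y $  match a
  6  $ y b b        b b y $    match b
Stack after step 6: $ y b (top = b).

b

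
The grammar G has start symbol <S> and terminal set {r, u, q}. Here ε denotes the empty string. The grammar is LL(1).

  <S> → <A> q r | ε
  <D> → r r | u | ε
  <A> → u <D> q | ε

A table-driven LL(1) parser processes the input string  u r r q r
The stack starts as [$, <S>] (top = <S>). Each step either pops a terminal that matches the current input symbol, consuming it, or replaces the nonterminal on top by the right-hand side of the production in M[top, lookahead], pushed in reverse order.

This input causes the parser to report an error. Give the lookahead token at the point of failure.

step 1: stack=$ <S>  input=u r r q r $  — expand <S> → <A> q r
step 2: stack=$ r q <A>  input=u r r q r $  — expand <A> → u <D> q
step 3: stack=$ r q q <D> u  input=u r r q r $  — match u
step 4: stack=$ r q q <D>  input=r r q r $  — expand <D> → r r
step 5: stack=$ r q q r r  input=r r q r $  — match r
step 6: stack=$ r q q r  input=r q r $  — match r
step 7: stack=$ r q q  input=q r $  — match q
step 8: stack=$ r q  input=r $  — error: top is terminal q but lookahead is r

r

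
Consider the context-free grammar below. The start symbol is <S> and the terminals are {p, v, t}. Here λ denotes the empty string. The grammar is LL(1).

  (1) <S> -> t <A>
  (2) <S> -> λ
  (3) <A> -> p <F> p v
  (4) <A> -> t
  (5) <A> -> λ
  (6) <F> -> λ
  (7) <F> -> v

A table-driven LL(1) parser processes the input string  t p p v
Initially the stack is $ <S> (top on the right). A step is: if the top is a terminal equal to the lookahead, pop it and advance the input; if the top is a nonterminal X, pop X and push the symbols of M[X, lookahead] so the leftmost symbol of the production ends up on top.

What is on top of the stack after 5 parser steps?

step 1: stack=$ <S>  input=t p p v $  — expand <S> -> t <A>
step 2: stack=$ <A> t  input=t p p v $  — match t
step 3: stack=$ <A>  input=p p v $  — expand <A> -> p <F> p v
step 4: stack=$ v p <F> p  input=p p v $  — match p
step 5: stack=$ v p <F>  input=p v $  — expand <F> -> λ
Stack after step 5: $ v p (top = p).

p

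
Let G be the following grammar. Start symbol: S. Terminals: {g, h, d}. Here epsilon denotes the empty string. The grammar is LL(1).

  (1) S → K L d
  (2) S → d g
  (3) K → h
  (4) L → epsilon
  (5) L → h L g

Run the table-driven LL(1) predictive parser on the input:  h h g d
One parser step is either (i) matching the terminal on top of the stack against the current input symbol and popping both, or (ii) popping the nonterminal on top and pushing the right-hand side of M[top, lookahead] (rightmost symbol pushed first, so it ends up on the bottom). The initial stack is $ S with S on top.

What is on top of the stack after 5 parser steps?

L

step 1: stack=$ S  input=h h g d $  — expand S → K L d
step 2: stack=$ d L K  input=h h g d $  — expand K → h
step 3: stack=$ d L h  input=h h g d $  — match h
step 4: stack=$ d L  input=h g d $  — expand L → h L g
step 5: stack=$ d g L h  input=h g d $  — match h
Stack after step 5: $ d g L (top = L).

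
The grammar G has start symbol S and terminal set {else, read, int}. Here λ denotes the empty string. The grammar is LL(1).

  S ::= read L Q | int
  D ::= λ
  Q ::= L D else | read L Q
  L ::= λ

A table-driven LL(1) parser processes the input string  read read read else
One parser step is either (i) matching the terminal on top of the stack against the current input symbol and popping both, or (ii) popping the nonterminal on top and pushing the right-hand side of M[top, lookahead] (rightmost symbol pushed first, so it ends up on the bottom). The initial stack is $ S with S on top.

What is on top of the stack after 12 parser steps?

else

step 1: stack=$ S  input=read read read else $  — expand S ::= read L Q
step 2: stack=$ Q L read  input=read read read else $  — match read
step 3: stack=$ Q L  input=read read else $  — expand L ::= λ
step 4: stack=$ Q  input=read read else $  — expand Q ::= read L Q
step 5: stack=$ Q L read  input=read read else $  — match read
step 6: stack=$ Q L  input=read else $  — expand L ::= λ
step 7: stack=$ Q  input=read else $  — expand Q ::= read L Q
step 8: stack=$ Q L read  input=read else $  — match read
step 9: stack=$ Q L  input=else $  — expand L ::= λ
step 10: stack=$ Q  input=else $  — expand Q ::= L D else
step 11: stack=$ else D L  input=else $  — expand L ::= λ
step 12: stack=$ else D  input=else $  — expand D ::= λ
Stack after step 12: $ else (top = else).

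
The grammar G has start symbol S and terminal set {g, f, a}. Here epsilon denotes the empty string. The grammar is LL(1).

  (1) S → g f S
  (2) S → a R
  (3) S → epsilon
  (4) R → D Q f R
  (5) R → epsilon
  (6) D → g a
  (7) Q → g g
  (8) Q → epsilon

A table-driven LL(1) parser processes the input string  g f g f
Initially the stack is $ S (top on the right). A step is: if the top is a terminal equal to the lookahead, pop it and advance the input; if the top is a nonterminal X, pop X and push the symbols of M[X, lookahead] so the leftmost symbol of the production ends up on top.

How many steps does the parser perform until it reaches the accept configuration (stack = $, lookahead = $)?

7

     Stack    Input      Action
  1  $ S      g f g f $  expand S → g f S
  2  $ S f g  g f g f $  match g
  3  $ S f    f g f $    match f
  4  $ S      g f $      expand S → g f S
  5  $ S f g  g f $      match g
  6  $ S f    f $        match f
  7  $ S      $          expand S → epsilon
Accept reached after 7 steps.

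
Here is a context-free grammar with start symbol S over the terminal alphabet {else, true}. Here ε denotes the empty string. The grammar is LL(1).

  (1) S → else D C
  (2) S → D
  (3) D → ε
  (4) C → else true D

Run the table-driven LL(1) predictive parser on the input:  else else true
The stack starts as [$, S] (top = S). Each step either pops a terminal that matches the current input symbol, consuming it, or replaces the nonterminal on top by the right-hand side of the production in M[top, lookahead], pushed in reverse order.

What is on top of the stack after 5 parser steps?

     Stack          Input             Action
  1  $ S            else else true $  expand S → else D C
  2  $ C D else     else else true $  match else
  3  $ C D          else true $       expand D → ε
  4  $ C            else true $       expand C → else true D
  5  $ D true else  else true $       match else
Stack after step 5: $ D true (top = true).

true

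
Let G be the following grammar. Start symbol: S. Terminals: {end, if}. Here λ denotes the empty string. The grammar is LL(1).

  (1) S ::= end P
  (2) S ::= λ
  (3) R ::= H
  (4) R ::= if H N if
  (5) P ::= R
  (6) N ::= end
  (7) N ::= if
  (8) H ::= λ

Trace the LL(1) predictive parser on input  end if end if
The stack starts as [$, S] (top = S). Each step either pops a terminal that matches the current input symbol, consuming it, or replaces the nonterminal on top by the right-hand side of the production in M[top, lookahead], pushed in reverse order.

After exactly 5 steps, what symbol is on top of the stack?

H

step 1: stack=$ S  input=end if end if $  — expand S ::= end P
step 2: stack=$ P end  input=end if end if $  — match end
step 3: stack=$ P  input=if end if $  — expand P ::= R
step 4: stack=$ R  input=if end if $  — expand R ::= if H N if
step 5: stack=$ if N H if  input=if end if $  — match if
Stack after step 5: $ if N H (top = H).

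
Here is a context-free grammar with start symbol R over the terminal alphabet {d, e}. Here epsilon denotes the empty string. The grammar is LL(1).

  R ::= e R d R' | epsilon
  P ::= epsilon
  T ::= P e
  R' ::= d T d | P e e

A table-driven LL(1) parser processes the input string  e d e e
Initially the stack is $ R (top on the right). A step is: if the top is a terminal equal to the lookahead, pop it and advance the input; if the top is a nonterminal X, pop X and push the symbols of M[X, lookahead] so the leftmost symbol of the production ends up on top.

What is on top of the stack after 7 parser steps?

step 1: stack=$ R  input=e d e e $  — expand R ::= e R d R'
step 2: stack=$ R' d R e  input=e d e e $  — match e
step 3: stack=$ R' d R  input=d e e $  — expand R ::= epsilon
step 4: stack=$ R' d  input=d e e $  — match d
step 5: stack=$ R'  input=e e $  — expand R' ::= P e e
step 6: stack=$ e e P  input=e e $  — expand P ::= epsilon
step 7: stack=$ e e  input=e e $  — match e
Stack after step 7: $ e (top = e).

e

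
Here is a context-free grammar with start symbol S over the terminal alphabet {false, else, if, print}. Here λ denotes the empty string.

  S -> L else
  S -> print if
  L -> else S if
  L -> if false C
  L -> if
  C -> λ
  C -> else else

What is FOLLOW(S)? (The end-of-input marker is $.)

FIRST(L): from L->else S if we get {else}; from L->if false C we get {if}; from L->if we get {if}. So FIRST(L) = {else, if}.
FIRST(C): from C->λ we get {λ}; from C->else else we get {else}. So FIRST(C) = {λ, else}.
FIRST(S): from S->L else we get {else, if}; from S->print if we get {print}. So FIRST(S) = {else, if, print}.
FOLLOW(S) includes $ since S is the start symbol.
FOLLOW(S): in L->else S if, S is followed by if with FIRST {if}. Thus FOLLOW(S) = {$, if}.
FOLLOW(L): in S->L else, L is followed by else with FIRST {else}. Thus FOLLOW(L) = {else}.
FOLLOW(C): in L->if false C, the suffix after C is empty, so FOLLOW(C) ⊇ FOLLOW(L) = {else}. Thus FOLLOW(C) = {else}.

{$, if}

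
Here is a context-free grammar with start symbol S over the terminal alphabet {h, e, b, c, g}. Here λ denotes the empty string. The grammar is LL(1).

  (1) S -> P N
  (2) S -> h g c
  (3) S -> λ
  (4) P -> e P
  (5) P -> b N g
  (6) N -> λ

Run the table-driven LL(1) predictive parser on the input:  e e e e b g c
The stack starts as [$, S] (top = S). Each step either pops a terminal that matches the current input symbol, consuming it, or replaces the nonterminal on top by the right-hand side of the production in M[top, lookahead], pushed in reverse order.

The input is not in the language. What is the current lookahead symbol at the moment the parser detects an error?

c

step 1: stack=$ S  input=e e e e b g c $  — expand S -> P N
step 2: stack=$ N P  input=e e e e b g c $  — expand P -> e P
step 3: stack=$ N P e  input=e e e e b g c $  — match e
step 4: stack=$ N P  input=e e e b g c $  — expand P -> e P
step 5: stack=$ N P e  input=e e e b g c $  — match e
step 6: stack=$ N P  input=e e b g c $  — expand P -> e P
step 7: stack=$ N P e  input=e e b g c $  — match e
step 8: stack=$ N P  input=e b g c $  — expand P -> e P
step 9: stack=$ N P e  input=e b g c $  — match e
step 10: stack=$ N P  input=b g c $  — expand P -> b N g
step 11: stack=$ N g N b  input=b g c $  — match b
step 12: stack=$ N g N  input=g c $  — expand N -> λ
step 13: stack=$ N g  input=g c $  — match g
step 14: stack=$ N  input=c $  — error: M[N, c] is empty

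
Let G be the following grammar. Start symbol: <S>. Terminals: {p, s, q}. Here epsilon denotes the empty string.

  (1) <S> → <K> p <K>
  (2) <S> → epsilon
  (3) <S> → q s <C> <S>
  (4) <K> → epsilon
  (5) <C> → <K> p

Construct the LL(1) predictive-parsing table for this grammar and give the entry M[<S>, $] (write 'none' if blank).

FIRST(<K>): from <K>→epsilon we get {epsilon}. So FIRST(<K>) = {epsilon}.
FIRST(<S>): from <S>→<K> p <K> we get {p}; from <S>→epsilon we get {epsilon}; from <S>→q s <C> <S> we get {q}. So FIRST(<S>) = {epsilon, p, q}.
FIRST(<C>): from <C>→<K> p we get {p}. So FIRST(<C>) = {p}.
FOLLOW(<S>) includes $ since <S> is the start symbol.
FOLLOW(<S>): in <S>→q s <C> <S>, the suffix after <S> is empty (adds nothing new). Thus FOLLOW(<S>) = {$}.
For <S> → <K> p <K>: FIRST(<K> p <K>) = {p}, so it goes in M[<S>, t] for t ∈ {p}.
For <S> → epsilon: FIRST(epsilon) = {epsilon}, so it goes in M[<S>, t] for t ∈ {}; since epsilon ∈ FIRST, also for every t ∈ FOLLOW(<S>) = {$}.
For <S> → q s <C> <S>: FIRST(q s <C> <S>) = {q}, so it goes in M[<S>, t] for t ∈ {q}.

<S> → epsilon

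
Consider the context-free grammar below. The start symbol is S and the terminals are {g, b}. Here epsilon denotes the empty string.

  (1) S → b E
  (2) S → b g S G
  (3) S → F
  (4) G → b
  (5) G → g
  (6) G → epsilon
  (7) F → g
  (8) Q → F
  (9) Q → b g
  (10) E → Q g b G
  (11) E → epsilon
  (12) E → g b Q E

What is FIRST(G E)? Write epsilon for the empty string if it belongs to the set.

FIRST(G): from G→b we get {b}; from G→g we get {g}; from G→epsilon we get {epsilon}. So FIRST(G) = {epsilon, b, g}.
FIRST(F): from F→g we get {g}. So FIRST(F) = {g}.
FIRST(S): from S→b E we get {b}; from S→b g S G we get {b}; from S→F we get {g}. So FIRST(S) = {b, g}.
FIRST(Q): from Q→F we get {g}; from Q→b g we get {b}. So FIRST(Q) = {b, g}.
FIRST(E): from E→Q g b G we get {b, g}; from E→epsilon we get {epsilon}; from E→g b Q E we get {g}. So FIRST(E) = {epsilon, b, g}.
FIRST(G E): take FIRST of each symbol in turn, carrying on past any symbol whose FIRST contains epsilon; result {epsilon, b, g}.

{epsilon, b, g}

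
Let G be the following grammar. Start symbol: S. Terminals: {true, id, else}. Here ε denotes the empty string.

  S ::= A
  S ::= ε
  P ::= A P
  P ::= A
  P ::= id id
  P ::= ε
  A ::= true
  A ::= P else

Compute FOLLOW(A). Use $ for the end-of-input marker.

{$, else, id, true}

FIRST(S) = {ε, else, id, true}  (via A)
FIRST(P) = {ε, else, id, true}  (via A P, A)
FIRST(A) = {else, id, true}  (via P else)
FOLLOW(S) includes $ since S is the start symbol.
FOLLOW(S): S appears on no right-hand side. Thus FOLLOW(S) = {$}.
FOLLOW(P): in P::=A P, the suffix after P is empty (adds nothing new); in A::=P else, P is followed by else with FIRST {else}. Thus FOLLOW(P) = {else}.
FOLLOW(A): in S::=A, the suffix after A is empty, so FOLLOW(A) ⊇ FOLLOW(S) = {$}; in P::=A P, A is followed by P with FIRST {ε, else, id, true}; in P::=A P, the suffix after A is nullable, so FOLLOW(A) ⊇ FOLLOW(P) = {else}; in P::=A, the suffix after A is empty, so FOLLOW(A) ⊇ FOLLOW(P) = {else}. Thus FOLLOW(A) = {$, else, id, true}.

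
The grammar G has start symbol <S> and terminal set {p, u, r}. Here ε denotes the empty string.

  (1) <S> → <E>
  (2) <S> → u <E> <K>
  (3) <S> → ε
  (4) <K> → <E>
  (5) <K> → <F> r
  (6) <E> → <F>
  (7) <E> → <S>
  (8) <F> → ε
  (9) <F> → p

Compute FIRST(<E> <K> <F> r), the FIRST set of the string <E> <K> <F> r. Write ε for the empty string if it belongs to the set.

FIRST(<F>): from <F>→ε we get {ε}; from <F>→p we get {p}. So FIRST(<F>) = {ε, p}.
FIRST(<S>): from <S>→<E> we get {ε, p, u}; from <S>→u <E> <K> we get {u}; from <S>→ε we get {ε}. So FIRST(<S>) = {ε, p, u}.
FIRST(<E>): from <E>→<F> we get {ε, p}; from <E>→<S> we get {ε, p, u}. So FIRST(<E>) = {ε, p, u}.
FIRST(<K>): from <K>→<E> we get {ε, p, u}; from <K>→<F> r we get {p, r}. So FIRST(<K>) = {ε, p, r, u}.
FIRST(<E> <K> <F> r): take FIRST of each symbol in turn, carrying on past any symbol whose FIRST contains ε; result {p, r, u}.

{p, r, u}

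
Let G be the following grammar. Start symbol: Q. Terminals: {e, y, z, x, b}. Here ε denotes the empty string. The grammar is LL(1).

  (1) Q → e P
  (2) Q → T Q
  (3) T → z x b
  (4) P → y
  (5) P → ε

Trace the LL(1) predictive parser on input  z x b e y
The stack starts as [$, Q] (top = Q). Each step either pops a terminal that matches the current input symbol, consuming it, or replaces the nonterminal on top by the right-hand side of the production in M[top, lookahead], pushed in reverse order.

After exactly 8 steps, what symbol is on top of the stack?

step 1: stack=$ Q  input=z x b e y $  — expand Q → T Q
step 2: stack=$ Q T  input=z x b e y $  — expand T → z x b
step 3: stack=$ Q b x z  input=z x b e y $  — match z
step 4: stack=$ Q b x  input=x b e y $  — match x
step 5: stack=$ Q b  input=b e y $  — match b
step 6: stack=$ Q  input=e y $  — expand Q → e P
step 7: stack=$ P e  input=e y $  — match e
step 8: stack=$ P  input=y $  — expand P → y
Stack after step 8: $ y (top = y).

y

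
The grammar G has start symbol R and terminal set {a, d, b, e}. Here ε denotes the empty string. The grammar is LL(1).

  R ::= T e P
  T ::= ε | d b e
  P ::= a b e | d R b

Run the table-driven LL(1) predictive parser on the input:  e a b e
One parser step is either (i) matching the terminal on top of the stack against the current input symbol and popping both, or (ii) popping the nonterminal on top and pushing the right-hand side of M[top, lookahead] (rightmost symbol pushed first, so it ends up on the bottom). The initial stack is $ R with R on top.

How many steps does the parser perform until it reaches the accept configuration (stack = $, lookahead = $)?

     Stack    Input      Action
  1  $ R      e a b e $  expand R ::= T e P
  2  $ P e T  e a b e $  expand T ::= ε
  3  $ P e    e a b e $  match e
  4  $ P      a b e $    expand P ::= a b e
  5  $ e b a  a b e $    match a
  6  $ e b    b e $      match b
  7  $ e      e $        match e
Accept reached after 7 steps.

7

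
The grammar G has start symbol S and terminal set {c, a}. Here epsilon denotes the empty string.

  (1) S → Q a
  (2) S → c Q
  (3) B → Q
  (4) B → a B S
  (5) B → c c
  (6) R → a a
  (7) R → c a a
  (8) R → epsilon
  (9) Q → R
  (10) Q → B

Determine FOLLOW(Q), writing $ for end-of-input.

{$, a, c}

FIRST(R) = {epsilon, a, c}
FIRST(S) = {a, c}  (via Q a)
FIRST(B) = {epsilon, a, c}  (via Q)
FIRST(Q) = {epsilon, a, c}  (via R, B)
FOLLOW(S) includes $ since S is the start symbol.
FOLLOW(S): in B→a B S, the suffix after S is empty, so FOLLOW(S) ⊇ FOLLOW(B) = {$, a, c}. Thus FOLLOW(S) = {$, a, c}.
FOLLOW(B): in B→a B S, B is followed by S with FIRST {a, c}; in Q→B, the suffix after B is empty, so FOLLOW(B) ⊇ FOLLOW(Q) = {$, a, c}. Thus FOLLOW(B) = {$, a, c}.
FOLLOW(Q): in S→Q a, Q is followed by a with FIRST {a}; in S→c Q, the suffix after Q is empty, so FOLLOW(Q) ⊇ FOLLOW(S) = {$, a, c}; in B→Q, the suffix after Q is empty, so FOLLOW(Q) ⊇ FOLLOW(B) = {$, a, c}. Thus FOLLOW(Q) = {$, a, c}.
FOLLOW(R): in Q→R, the suffix after R is empty, so FOLLOW(R) ⊇ FOLLOW(Q) = {$, a, c}. Thus FOLLOW(R) = {$, a, c}.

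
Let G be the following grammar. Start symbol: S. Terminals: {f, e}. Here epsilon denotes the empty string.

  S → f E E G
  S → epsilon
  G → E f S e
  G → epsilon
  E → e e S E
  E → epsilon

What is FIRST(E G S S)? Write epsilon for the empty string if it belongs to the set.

{epsilon, e, f}

FIRST(S): from S→f E E G we get {f}; from S→epsilon we get {epsilon}. So FIRST(S) = {epsilon, f}.
FIRST(E): from E→e e S E we get {e}; from E→epsilon we get {epsilon}. So FIRST(E) = {epsilon, e}.
FIRST(G): from G→E f S e we get {e, f}; from G→epsilon we get {epsilon}. So FIRST(G) = {epsilon, e, f}.
FIRST(E G S S): take FIRST of each symbol in turn, carrying on past any symbol whose FIRST contains epsilon; result {epsilon, e, f}.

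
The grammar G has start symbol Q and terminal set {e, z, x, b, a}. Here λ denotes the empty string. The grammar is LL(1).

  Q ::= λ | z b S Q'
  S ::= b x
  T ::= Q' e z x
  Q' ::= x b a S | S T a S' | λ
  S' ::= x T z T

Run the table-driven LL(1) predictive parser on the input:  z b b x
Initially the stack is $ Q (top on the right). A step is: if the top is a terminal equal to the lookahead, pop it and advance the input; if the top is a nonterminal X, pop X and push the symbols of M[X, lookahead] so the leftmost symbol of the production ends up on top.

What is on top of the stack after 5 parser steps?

step 1: stack=$ Q  input=z b b x $  — expand Q ::= z b S Q'
step 2: stack=$ Q' S b z  input=z b b x $  — match z
step 3: stack=$ Q' S b  input=b b x $  — match b
step 4: stack=$ Q' S  input=b x $  — expand S ::= b x
step 5: stack=$ Q' x b  input=b x $  — match b
Stack after step 5: $ Q' x (top = x).

x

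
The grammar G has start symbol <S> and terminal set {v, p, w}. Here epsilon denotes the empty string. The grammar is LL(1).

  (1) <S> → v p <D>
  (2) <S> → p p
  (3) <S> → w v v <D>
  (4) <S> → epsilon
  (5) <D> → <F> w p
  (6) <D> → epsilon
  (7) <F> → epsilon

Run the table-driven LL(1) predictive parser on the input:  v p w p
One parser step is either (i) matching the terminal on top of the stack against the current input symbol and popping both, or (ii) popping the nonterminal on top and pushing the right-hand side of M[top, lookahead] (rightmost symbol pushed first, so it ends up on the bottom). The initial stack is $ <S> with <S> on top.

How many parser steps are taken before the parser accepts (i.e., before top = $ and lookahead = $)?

step 1: stack=$ <S>  input=v p w p $  — expand <S> → v p <D>
step 2: stack=$ <D> p v  input=v p w p $  — match v
step 3: stack=$ <D> p  input=p w p $  — match p
step 4: stack=$ <D>  input=w p $  — expand <D> → <F> w p
step 5: stack=$ p w <F>  input=w p $  — expand <F> → epsilon
step 6: stack=$ p w  input=w p $  — match w
step 7: stack=$ p  input=p $  — match p
Accept reached after 7 steps.

7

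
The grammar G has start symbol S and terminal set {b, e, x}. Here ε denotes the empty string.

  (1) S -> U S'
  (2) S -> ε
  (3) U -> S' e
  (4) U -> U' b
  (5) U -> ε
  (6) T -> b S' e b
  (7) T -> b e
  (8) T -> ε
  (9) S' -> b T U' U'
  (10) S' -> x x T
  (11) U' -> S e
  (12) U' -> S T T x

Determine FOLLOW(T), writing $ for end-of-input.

{$, b, e, x}

FIRST(T): from T->b S' e b we get {b}; from T->b e we get {b}; from T->ε we get {ε}. So FIRST(T) = {ε, b}.
FIRST(S'): from S'->b T U' U' we get {b}; from S'->x x T we get {x}. So FIRST(S') = {b, x}.
FIRST(S): from S->U S' we get {b, e, x}; from S->ε we get {ε}. So FIRST(S) = {ε, b, e, x}.
FIRST(U'): from U'->S e we get {b, e, x}; from U'->S T T x we get {b, e, x}. So FIRST(U') = {b, e, x}.
FIRST(U): from U->S' e we get {b, x}; from U->U' b we get {b, e, x}; from U->ε we get {ε}. So FIRST(U) = {ε, b, e, x}.
FOLLOW(S) includes $ since S is the start symbol.
FOLLOW(S): in U'->S e, S is followed by e with FIRST {e}; in U'->S T T x, S is followed by T T x with FIRST {b, x}. Thus FOLLOW(S) = {$, b, e, x}.
FOLLOW(U): in S->U S', U is followed by S' with FIRST {b, x}. Thus FOLLOW(U) = {b, x}.
FOLLOW(S'): in S->U S', the suffix after S' is empty, so FOLLOW(S') ⊇ FOLLOW(S) = {$, b, e, x}; in U->S' e, S' is followed by e with FIRST {e}; in T->b S' e b, S' is followed by e b with FIRST {e}. Thus FOLLOW(S') = {$, b, e, x}.
FOLLOW(T): in S'->b T U' U', T is followed by U' U' with FIRST {b, e, x}; in S'->x x T, the suffix after T is empty, so FOLLOW(T) ⊇ FOLLOW(S') = {$, b, e, x}; in U'->S T T x (occurrence 1), T is followed by T x with FIRST {b, x}; in U'->S T T x (occurrence 2), T is followed by x with FIRST {x}. Thus FOLLOW(T) = {$, b, e, x}.
FOLLOW(U'): in U->U' b, U' is followed by b with FIRST {b}; in S'->b T U' U' (occurrence 1), U' is followed by U' with FIRST {b, e, x}; in S'->b T U' U' (occurrence 2), the suffix after U' is empty, so FOLLOW(U') ⊇ FOLLOW(S') = {$, b, e, x}. Thus FOLLOW(U') = {$, b, e, x}.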